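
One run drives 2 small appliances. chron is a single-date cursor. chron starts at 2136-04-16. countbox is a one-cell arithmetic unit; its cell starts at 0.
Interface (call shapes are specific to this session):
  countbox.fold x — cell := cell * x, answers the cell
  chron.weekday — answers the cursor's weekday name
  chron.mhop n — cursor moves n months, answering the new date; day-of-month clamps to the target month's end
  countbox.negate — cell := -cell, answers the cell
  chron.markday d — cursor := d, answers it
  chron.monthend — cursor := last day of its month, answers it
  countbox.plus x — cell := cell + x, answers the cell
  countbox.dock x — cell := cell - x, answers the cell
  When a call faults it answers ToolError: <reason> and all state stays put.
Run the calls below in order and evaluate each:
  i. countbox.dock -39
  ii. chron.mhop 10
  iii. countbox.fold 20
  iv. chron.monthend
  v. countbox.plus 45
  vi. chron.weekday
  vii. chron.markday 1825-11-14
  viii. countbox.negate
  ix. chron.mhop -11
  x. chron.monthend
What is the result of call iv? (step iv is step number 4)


·→ countbox.dock(x='-39')
·← 39
·→ chron.mhop(n='10')
·← 2137-02-16
·→ countbox.fold(x='20')
·← 780
·→ chron.monthend()
·← 2137-02-28
·→ countbox.plus(x='45')
·← 825
·→ chron.weekday()
·← Thursday
·→ chron.markday(d='1825-11-14')
·← 1825-11-14
·→ countbox.negate()
·← -825
·→ chron.mhop(n='-11')
·← 1824-12-14
·→ chron.monthend()
·← 1824-12-31

Answer: 2137-02-28


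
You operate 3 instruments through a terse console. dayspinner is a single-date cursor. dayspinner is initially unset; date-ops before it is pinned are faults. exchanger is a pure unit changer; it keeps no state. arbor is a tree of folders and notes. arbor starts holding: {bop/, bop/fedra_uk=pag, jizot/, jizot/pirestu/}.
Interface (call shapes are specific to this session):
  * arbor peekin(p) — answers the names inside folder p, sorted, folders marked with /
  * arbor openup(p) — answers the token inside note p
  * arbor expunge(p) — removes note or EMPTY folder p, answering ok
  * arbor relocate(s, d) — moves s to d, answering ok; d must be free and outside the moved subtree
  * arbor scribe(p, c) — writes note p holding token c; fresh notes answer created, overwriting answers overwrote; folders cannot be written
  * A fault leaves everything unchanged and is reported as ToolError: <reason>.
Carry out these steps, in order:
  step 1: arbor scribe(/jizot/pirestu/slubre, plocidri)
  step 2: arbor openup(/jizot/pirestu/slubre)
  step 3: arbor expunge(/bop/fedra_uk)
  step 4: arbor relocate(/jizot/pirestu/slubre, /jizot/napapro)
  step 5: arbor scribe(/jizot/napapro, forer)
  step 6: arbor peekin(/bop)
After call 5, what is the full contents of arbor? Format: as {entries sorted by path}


% 1. arbor scribe(p: /jizot/pirestu/slubre, c: plocidri) == created
% 2. arbor openup(p: /jizot/pirestu/slubre) == plocidri
% 3. arbor expunge(p: /bop/fedra_uk) == ok
% 4. arbor relocate(s: /jizot/pirestu/slubre, d: /jizot/napapro) == ok
% 5. arbor scribe(p: /jizot/napapro, c: forer) == overwrote
% 6. arbor peekin(p: /bop) == []

Answer: {bop/, jizot/, jizot/napapro=forer, jizot/pirestu/}


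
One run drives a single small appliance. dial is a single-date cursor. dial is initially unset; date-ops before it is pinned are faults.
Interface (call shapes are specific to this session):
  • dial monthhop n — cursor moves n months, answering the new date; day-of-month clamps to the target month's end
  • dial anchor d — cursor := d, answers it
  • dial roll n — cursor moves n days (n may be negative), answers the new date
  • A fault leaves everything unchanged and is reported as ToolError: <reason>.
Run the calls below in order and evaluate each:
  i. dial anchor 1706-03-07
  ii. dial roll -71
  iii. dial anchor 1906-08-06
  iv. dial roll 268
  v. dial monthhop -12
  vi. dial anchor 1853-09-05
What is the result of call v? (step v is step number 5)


I use dial anchor with d: 1706-03-07, and get 1706-03-07.
I invoke dial roll with n: -71, which returns 1705-12-26.
I try dial anchor with d: 1906-08-06, yielding 1906-08-06.
I try dial roll with n: 268, and get 1907-05-01.
I use dial monthhop with n: -12, yielding 1906-05-01.
Then dial anchor with d: 1853-09-05, and see 1853-09-05.

Answer: 1906-05-01


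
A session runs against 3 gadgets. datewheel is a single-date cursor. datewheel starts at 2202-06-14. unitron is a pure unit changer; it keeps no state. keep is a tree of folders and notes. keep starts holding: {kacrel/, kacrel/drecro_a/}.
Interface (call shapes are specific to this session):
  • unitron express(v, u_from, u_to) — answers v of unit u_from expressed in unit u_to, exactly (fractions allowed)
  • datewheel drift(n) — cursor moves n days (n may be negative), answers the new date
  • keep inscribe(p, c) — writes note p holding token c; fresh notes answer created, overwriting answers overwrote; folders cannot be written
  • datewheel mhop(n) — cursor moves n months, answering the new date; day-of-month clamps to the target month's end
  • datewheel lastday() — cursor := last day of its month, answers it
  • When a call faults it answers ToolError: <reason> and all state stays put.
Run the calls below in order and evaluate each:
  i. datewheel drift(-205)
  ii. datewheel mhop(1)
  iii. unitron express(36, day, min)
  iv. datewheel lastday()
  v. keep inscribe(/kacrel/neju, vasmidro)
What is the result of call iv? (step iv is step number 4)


Answer: 2201-12-31

Derivation:
>> datewheel drift(n→-205)
<< 2201-11-21
>> datewheel mhop(n→1)
<< 2201-12-21
>> unitron express(v→36, u_from→day, u_to→min)
<< 51840
>> datewheel lastday()
<< 2201-12-31
>> keep inscribe(p→/kacrel/neju, c→vasmidro)
<< created


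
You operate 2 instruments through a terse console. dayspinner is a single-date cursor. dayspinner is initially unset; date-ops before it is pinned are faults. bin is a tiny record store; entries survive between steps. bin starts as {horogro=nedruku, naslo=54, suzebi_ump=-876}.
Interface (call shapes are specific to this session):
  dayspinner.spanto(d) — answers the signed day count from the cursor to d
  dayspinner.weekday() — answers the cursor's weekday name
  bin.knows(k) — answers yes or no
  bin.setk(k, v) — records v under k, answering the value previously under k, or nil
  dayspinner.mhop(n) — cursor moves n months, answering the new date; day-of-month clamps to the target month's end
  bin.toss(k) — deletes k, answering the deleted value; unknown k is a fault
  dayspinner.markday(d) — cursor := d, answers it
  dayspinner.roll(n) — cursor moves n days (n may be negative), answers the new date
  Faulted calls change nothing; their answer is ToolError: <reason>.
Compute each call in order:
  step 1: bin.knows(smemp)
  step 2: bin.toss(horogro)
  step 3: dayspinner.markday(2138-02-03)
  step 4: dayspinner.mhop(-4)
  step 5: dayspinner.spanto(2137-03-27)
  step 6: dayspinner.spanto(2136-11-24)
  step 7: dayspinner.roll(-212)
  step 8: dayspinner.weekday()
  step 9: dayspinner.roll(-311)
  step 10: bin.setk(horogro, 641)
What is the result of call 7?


Answer: 2137-03-05

Derivation:
Act: knows[smemp]
Obs: no
Act: toss[horogro]
Obs: nedruku
Act: markday[2138-02-03]
Obs: 2138-02-03
Act: mhop[-4]
Obs: 2137-10-03
Act: spanto[2137-03-27]
Obs: -190
Act: spanto[2136-11-24]
Obs: -313
Act: roll[-212]
Obs: 2137-03-05
Act: weekday[]
Obs: Tuesday
Act: roll[-311]
Obs: 2136-04-28
Act: setk[horogro; 641]
Obs: nil


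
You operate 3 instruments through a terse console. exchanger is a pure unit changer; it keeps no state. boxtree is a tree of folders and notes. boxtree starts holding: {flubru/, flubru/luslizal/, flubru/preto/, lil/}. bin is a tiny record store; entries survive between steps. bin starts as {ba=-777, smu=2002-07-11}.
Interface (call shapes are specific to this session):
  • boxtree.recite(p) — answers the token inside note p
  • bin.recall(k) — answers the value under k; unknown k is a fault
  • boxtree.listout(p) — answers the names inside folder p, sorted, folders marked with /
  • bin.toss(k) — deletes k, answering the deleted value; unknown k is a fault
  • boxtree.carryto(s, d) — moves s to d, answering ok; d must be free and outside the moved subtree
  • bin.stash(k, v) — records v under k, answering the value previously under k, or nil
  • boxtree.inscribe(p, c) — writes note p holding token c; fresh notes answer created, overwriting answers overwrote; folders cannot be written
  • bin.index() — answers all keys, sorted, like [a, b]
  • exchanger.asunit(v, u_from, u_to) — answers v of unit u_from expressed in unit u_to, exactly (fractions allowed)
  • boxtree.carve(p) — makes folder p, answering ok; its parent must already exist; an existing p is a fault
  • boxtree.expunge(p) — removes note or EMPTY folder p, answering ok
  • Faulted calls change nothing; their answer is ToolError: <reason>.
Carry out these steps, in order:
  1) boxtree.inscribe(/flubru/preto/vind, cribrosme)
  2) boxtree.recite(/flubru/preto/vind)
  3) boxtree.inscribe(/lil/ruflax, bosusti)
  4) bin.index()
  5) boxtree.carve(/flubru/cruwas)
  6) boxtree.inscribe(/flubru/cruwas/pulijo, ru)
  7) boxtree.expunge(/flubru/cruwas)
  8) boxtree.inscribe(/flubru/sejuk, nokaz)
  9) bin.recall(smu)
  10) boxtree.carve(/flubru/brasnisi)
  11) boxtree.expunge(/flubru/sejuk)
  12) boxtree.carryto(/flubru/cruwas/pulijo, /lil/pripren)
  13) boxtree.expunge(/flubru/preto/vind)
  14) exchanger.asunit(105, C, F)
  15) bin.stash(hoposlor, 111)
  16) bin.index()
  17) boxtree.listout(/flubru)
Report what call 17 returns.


>>> inscribe /flubru/preto/vind cribrosme
  created
>>> recite /flubru/preto/vind
  cribrosme
>>> inscribe /lil/ruflax bosusti
  created
>>> index
  [ba, smu]
>>> carve /flubru/cruwas
  ok
>>> inscribe /flubru/cruwas/pulijo ru
  created
>>> expunge /flubru/cruwas
  ToolError: not empty
>>> inscribe /flubru/sejuk nokaz
  created
>>> recall smu
  2002-07-11
>>> carve /flubru/brasnisi
  ok
>>> expunge /flubru/sejuk
  ok
>>> carryto /flubru/cruwas/pulijo /lil/pripren
  ok
>>> expunge /flubru/preto/vind
  ok
>>> asunit 105 C F
  221
>>> stash hoposlor 111
  nil
>>> index
  [ba, hoposlor, smu]
>>> listout /flubru
  [brasnisi/, cruwas/, luslizal/, preto/]

Answer: [brasnisi/, cruwas/, luslizal/, preto/]


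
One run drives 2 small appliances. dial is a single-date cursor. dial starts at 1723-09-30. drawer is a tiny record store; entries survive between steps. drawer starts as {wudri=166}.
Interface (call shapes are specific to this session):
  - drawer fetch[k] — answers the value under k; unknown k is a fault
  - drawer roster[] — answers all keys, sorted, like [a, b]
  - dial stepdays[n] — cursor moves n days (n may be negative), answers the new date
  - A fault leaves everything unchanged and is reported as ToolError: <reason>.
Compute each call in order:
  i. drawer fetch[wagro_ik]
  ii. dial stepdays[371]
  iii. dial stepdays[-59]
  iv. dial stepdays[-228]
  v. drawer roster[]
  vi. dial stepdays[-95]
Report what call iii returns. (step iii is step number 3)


Answer: 1724-08-07

Derivation:
CALL drawer fetch[wagro_ik]
RET  ToolError: no such key wagro_ik
CALL dial stepdays[371]
RET  1724-10-05
CALL dial stepdays[-59]
RET  1724-08-07
CALL dial stepdays[-228]
RET  1723-12-23
CALL drawer roster[]
RET  [wudri]
CALL dial stepdays[-95]
RET  1723-09-19


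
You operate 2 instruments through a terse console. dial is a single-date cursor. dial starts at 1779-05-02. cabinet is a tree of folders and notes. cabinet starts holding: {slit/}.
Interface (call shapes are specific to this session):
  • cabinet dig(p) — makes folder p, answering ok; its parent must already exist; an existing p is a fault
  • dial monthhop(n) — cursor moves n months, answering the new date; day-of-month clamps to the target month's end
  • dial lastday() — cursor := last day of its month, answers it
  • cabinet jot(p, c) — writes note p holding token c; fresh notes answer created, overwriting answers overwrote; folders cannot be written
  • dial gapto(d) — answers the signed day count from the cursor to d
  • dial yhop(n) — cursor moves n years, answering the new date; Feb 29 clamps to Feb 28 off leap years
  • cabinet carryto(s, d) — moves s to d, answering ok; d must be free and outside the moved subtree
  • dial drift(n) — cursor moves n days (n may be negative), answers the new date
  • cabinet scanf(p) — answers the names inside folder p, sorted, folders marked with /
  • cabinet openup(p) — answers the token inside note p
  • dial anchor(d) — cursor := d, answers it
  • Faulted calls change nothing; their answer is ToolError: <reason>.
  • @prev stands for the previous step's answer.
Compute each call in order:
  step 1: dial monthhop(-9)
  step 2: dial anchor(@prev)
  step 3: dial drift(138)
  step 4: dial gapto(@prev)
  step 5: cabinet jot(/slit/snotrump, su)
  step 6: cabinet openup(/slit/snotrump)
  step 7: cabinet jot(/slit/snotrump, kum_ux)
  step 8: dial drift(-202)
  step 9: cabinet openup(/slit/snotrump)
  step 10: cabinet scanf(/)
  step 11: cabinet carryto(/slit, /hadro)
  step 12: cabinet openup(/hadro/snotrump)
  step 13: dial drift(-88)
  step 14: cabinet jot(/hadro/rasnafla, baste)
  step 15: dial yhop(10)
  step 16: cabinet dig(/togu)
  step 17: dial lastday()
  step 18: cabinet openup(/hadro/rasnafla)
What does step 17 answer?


# 1. dial monthhop(n=-9) ~> 1778-08-02
# 2. dial anchor(d=@prev) ~> 1778-08-02
# 3. dial drift(n=138) ~> 1778-12-18
# 4. dial gapto(d=@prev) ~> 0
# 5. cabinet jot(p=/slit/snotrump, c=su) ~> created
# 6. cabinet openup(p=/slit/snotrump) ~> su
# 7. cabinet jot(p=/slit/snotrump, c=kum_ux) ~> overwrote
# 8. dial drift(n=-202) ~> 1778-05-30
# 9. cabinet openup(p=/slit/snotrump) ~> kum_ux
# 10. cabinet scanf(p=/) ~> [slit/]
# 11. cabinet carryto(s=/slit, d=/hadro) ~> ok
# 12. cabinet openup(p=/hadro/snotrump) ~> kum_ux
# 13. dial drift(n=-88) ~> 1778-03-03
# 14. cabinet jot(p=/hadro/rasnafla, c=baste) ~> created
# 15. dial yhop(n=10) ~> 1788-03-03
# 16. cabinet dig(p=/togu) ~> ok
# 17. dial lastday() ~> 1788-03-31
# 18. cabinet openup(p=/hadro/rasnafla) ~> baste

Answer: 1788-03-31


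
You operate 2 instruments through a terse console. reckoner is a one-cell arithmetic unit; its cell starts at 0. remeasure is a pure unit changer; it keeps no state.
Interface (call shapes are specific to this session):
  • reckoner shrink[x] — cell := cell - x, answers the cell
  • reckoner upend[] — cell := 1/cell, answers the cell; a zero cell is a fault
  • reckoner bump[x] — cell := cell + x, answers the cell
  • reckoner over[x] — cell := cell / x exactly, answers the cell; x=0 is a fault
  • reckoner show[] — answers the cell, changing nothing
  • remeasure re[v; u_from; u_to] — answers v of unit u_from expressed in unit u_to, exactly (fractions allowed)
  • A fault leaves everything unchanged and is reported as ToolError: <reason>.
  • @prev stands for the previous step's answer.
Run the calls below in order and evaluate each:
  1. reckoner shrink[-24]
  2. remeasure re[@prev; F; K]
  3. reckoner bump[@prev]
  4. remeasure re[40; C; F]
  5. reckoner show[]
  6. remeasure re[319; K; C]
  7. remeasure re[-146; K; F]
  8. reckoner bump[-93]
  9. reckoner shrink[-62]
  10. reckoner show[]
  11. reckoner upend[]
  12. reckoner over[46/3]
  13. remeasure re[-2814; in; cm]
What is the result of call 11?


Act: reckoner shrink[-24]
Obs: 24
Act: remeasure re[@prev; F; K]
Obs: 48367/180
Act: reckoner bump[@prev]
Obs: 52687/180
Act: remeasure re[40; C; F]
Obs: 104
Act: reckoner show[]
Obs: 52687/180
Act: remeasure re[319; K; C]
Obs: 917/20
Act: remeasure re[-146; K; F]
Obs: -72247/100
Act: reckoner bump[-93]
Obs: 35947/180
Act: reckoner shrink[-62]
Obs: 47107/180
Act: reckoner show[]
Obs: 47107/180
Act: reckoner upend[]
Obs: 180/47107
Act: reckoner over[46/3]
Obs: 270/1083461
Act: remeasure re[-2814; in; cm]
Obs: -178689/25

Answer: 180/47107


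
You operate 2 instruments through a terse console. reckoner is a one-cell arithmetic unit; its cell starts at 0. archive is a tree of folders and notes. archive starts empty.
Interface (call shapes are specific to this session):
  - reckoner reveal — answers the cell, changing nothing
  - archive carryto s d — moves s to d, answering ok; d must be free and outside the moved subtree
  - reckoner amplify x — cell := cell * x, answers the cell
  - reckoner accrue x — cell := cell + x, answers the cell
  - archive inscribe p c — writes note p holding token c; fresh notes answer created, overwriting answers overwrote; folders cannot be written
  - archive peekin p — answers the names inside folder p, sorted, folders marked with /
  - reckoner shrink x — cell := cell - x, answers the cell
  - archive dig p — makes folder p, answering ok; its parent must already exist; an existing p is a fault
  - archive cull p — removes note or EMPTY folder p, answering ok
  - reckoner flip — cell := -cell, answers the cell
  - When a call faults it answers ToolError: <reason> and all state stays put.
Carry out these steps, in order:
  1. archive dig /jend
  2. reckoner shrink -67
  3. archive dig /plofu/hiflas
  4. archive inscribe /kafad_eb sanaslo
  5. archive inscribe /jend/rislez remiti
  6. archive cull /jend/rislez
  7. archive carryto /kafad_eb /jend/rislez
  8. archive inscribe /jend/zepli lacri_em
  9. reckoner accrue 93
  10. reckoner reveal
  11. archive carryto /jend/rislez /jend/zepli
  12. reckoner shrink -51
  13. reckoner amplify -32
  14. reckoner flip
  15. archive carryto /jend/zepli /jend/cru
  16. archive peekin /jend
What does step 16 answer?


Answer: [cru, rislez]

Derivation:
~$ archive dig p='/jend'
[out] ok
~$ reckoner shrink x='-67'
[out] 67
~$ archive dig p='/plofu/hiflas'
[out] ToolError: no parent
~$ archive inscribe p='/kafad_eb' c='sanaslo'
[out] created
~$ archive inscribe p='/jend/rislez' c='remiti'
[out] created
~$ archive cull p='/jend/rislez'
[out] ok
~$ archive carryto s='/kafad_eb' d='/jend/rislez'
[out] ok
~$ archive inscribe p='/jend/zepli' c='lacri_em'
[out] created
~$ reckoner accrue x='93'
[out] 160
~$ reckoner reveal
[out] 160
~$ archive carryto s='/jend/rislez' d='/jend/zepli'
[out] ToolError: exists
~$ reckoner shrink x='-51'
[out] 211
~$ reckoner amplify x='-32'
[out] -6752
~$ reckoner flip
[out] 6752
~$ archive carryto s='/jend/zepli' d='/jend/cru'
[out] ok
~$ archive peekin p='/jend'
[out] [cru, rislez]


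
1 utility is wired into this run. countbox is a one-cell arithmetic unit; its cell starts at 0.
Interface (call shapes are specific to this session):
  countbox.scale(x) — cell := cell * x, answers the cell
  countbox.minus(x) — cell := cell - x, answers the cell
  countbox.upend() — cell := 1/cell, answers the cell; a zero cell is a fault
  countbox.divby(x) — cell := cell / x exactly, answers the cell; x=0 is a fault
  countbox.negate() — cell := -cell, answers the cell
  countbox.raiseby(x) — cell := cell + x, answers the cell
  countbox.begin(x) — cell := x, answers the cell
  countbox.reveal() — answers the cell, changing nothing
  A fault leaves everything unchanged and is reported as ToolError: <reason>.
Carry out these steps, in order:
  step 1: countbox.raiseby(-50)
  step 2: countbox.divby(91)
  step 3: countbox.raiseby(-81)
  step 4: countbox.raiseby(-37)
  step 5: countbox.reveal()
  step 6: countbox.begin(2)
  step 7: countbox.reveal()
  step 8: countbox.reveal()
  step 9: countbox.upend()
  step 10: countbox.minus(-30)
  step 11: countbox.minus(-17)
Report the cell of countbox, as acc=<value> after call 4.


-- countbox.raiseby(x→-50) => -50
-- countbox.divby(x→91) => -50/91
-- countbox.raiseby(x→-81) => -7421/91
-- countbox.raiseby(x→-37) => -10788/91
-- countbox.reveal() => -10788/91
-- countbox.begin(x→2) => 2
-- countbox.reveal() => 2
-- countbox.reveal() => 2
-- countbox.upend() => 1/2
-- countbox.minus(x→-30) => 61/2
-- countbox.minus(x→-17) => 95/2

Answer: acc=-10788/91


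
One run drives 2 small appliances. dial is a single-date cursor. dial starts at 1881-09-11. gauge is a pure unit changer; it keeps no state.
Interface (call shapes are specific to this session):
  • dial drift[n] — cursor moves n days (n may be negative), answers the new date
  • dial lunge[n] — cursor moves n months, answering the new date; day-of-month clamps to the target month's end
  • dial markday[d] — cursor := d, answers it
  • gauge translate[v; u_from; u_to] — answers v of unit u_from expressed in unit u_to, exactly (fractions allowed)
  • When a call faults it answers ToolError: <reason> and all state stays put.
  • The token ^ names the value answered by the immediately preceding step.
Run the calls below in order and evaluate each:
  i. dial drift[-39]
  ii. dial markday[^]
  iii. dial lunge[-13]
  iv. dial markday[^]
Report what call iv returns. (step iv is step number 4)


Answer: 1880-07-03

Derivation:
→ dial drift(n→-39)
← 1881-08-03
→ dial markday(d→^)
← 1881-08-03
→ dial lunge(n→-13)
← 1880-07-03
→ dial markday(d→^)
← 1880-07-03


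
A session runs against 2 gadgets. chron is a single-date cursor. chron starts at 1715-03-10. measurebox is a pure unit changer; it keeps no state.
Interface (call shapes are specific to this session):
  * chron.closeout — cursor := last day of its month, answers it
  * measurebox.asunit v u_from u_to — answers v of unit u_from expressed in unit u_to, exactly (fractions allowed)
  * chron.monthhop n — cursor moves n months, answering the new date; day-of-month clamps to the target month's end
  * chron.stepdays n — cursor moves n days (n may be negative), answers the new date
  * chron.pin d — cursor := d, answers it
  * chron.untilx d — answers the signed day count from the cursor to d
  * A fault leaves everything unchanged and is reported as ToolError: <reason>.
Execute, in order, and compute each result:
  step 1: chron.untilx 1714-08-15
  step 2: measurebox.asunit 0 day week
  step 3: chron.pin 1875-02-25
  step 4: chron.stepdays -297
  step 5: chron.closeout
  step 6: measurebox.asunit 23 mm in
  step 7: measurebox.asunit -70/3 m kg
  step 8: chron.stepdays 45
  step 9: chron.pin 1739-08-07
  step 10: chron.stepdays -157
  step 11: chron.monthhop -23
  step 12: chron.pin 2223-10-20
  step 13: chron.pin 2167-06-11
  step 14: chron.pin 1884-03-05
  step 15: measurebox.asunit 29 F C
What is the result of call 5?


Answer: 1874-05-31

Derivation:
Step: chron.untilx[1714-08-15]
Result: -207
Step: measurebox.asunit[0; day; week]
Result: 0
Step: chron.pin[1875-02-25]
Result: 1875-02-25
Step: chron.stepdays[-297]
Result: 1874-05-04
Step: chron.closeout[]
Result: 1874-05-31
Step: measurebox.asunit[23; mm; in]
Result: 115/127
Step: measurebox.asunit[-70/3; m; kg]
Result: ToolError: incompatible units
Step: chron.stepdays[45]
Result: 1874-07-15
Step: chron.pin[1739-08-07]
Result: 1739-08-07
Step: chron.stepdays[-157]
Result: 1739-03-03
Step: chron.monthhop[-23]
Result: 1737-04-03
Step: chron.pin[2223-10-20]
Result: 2223-10-20
Step: chron.pin[2167-06-11]
Result: 2167-06-11
Step: chron.pin[1884-03-05]
Result: 1884-03-05
Step: measurebox.asunit[29; F; C]
Result: -5/3


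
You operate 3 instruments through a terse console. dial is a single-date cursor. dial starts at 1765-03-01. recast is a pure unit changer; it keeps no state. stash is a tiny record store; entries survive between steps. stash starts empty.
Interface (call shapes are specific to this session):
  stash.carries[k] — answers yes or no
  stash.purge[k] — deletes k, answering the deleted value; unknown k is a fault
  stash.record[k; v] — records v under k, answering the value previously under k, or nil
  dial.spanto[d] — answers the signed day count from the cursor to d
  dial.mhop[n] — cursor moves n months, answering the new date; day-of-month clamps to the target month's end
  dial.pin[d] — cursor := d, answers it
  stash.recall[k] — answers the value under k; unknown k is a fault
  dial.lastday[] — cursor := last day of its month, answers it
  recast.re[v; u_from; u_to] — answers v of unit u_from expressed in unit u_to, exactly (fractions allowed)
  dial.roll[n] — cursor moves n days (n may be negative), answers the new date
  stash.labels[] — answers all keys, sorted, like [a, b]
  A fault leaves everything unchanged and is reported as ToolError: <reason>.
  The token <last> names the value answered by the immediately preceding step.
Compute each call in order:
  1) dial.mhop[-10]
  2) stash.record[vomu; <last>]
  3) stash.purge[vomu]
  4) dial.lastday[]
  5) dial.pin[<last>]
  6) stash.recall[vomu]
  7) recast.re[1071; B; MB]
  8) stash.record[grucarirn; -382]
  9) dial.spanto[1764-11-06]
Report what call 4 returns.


Answer: 1764-05-31

Derivation:
==> dial.mhop(n='-10')
<== 1764-05-01
==> stash.record(k='vomu', v='<last>')
<== nil
==> stash.purge(k='vomu')
<== 1764-05-01
==> dial.lastday()
<== 1764-05-31
==> dial.pin(d='<last>')
<== 1764-05-31
==> stash.recall(k='vomu')
<== ToolError: no such key vomu
==> recast.re(v='1071', u_from='B', u_to='MB')
<== 1071/1000000
==> stash.record(k='grucarirn', v='-382')
<== nil
==> dial.spanto(d='1764-11-06')
<== 159


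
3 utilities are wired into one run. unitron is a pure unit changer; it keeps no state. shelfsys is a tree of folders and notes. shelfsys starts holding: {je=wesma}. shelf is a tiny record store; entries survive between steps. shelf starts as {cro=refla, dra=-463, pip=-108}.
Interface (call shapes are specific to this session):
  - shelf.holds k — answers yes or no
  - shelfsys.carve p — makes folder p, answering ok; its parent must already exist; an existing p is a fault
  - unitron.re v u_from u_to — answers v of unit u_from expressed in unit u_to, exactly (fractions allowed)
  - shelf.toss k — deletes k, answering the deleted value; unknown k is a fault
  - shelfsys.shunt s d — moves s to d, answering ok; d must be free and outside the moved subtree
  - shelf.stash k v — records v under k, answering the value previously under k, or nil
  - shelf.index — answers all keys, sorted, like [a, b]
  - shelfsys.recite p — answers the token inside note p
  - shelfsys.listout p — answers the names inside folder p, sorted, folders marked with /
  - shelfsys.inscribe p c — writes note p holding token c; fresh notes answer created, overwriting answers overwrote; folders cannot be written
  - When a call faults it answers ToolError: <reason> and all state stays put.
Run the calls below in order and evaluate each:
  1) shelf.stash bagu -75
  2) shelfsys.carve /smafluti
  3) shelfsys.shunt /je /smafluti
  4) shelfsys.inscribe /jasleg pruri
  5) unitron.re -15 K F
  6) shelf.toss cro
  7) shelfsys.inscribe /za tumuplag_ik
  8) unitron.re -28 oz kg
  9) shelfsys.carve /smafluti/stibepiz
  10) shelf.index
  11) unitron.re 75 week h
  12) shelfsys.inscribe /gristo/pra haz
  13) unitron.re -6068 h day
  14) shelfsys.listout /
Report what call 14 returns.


Answer: [jasleg, je, smafluti/, za]

Derivation:
;; 1. shelf.stash(k→bagu, v→-75) -> nil
;; 2. shelfsys.carve(p→/smafluti) -> ok
;; 3. shelfsys.shunt(s→/je, d→/smafluti) -> ToolError: exists
;; 4. shelfsys.inscribe(p→/jasleg, c→pruri) -> created
;; 5. unitron.re(v→-15, u_from→K, u_to→F) -> -48667/100
;; 6. shelf.toss(k→cro) -> refla
;; 7. shelfsys.inscribe(p→/za, c→tumuplag_ik) -> created
;; 8. unitron.re(v→-28, u_from→oz, u_to→kg) -> -317514659/400000000
;; 9. shelfsys.carve(p→/smafluti/stibepiz) -> ok
;; 10. shelf.index() -> [bagu, dra, pip]
;; 11. unitron.re(v→75, u_from→week, u_to→h) -> 12600
;; 12. shelfsys.inscribe(p→/gristo/pra, c→haz) -> ToolError: no parent
;; 13. unitron.re(v→-6068, u_from→h, u_to→day) -> -1517/6
;; 14. shelfsys.listout(p→/) -> [jasleg, je, smafluti/, za]


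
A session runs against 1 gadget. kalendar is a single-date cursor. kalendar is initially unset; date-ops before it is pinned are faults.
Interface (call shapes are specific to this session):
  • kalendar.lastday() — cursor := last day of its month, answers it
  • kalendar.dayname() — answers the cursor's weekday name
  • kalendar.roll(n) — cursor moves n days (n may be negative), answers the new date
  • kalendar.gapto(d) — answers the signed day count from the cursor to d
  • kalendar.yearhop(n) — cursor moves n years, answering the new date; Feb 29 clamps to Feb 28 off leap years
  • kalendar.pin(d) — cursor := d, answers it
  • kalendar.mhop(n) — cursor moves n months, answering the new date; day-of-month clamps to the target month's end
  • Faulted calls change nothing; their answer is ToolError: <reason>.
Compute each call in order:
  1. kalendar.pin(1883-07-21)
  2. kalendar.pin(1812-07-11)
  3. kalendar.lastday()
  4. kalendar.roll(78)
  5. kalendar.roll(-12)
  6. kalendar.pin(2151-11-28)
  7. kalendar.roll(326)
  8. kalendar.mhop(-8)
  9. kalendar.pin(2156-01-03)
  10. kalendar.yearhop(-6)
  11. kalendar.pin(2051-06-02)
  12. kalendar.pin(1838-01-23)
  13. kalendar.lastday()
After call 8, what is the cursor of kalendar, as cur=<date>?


Now I run kalendar.pin with d: 1883-07-21, and observe 1883-07-21.
I try kalendar.pin with d: 1812-07-11, — result: 1812-07-11.
Using kalendar.lastday(), → 1812-07-31.
Calling kalendar.roll with n: 78, giving 1812-10-17.
Then kalendar.roll with n: -12: 1812-10-05.
I run kalendar.pin with d: 2151-11-28, which returns 2151-11-28.
I run kalendar.roll with n: 326, → 2152-10-19.
Next I call kalendar.mhop with n: -8: 2152-02-19.
I invoke kalendar.pin with d: 2156-01-03, giving 2156-01-03.
Using kalendar.yearhop with n: -6, giving 2150-01-03.
I use kalendar.pin with d: 2051-06-02, — result: 2051-06-02.
I call kalendar.pin with d: 1838-01-23: 1838-01-23.
Next I call kalendar.lastday, and get 1838-01-31.

Answer: cur=2152-02-19


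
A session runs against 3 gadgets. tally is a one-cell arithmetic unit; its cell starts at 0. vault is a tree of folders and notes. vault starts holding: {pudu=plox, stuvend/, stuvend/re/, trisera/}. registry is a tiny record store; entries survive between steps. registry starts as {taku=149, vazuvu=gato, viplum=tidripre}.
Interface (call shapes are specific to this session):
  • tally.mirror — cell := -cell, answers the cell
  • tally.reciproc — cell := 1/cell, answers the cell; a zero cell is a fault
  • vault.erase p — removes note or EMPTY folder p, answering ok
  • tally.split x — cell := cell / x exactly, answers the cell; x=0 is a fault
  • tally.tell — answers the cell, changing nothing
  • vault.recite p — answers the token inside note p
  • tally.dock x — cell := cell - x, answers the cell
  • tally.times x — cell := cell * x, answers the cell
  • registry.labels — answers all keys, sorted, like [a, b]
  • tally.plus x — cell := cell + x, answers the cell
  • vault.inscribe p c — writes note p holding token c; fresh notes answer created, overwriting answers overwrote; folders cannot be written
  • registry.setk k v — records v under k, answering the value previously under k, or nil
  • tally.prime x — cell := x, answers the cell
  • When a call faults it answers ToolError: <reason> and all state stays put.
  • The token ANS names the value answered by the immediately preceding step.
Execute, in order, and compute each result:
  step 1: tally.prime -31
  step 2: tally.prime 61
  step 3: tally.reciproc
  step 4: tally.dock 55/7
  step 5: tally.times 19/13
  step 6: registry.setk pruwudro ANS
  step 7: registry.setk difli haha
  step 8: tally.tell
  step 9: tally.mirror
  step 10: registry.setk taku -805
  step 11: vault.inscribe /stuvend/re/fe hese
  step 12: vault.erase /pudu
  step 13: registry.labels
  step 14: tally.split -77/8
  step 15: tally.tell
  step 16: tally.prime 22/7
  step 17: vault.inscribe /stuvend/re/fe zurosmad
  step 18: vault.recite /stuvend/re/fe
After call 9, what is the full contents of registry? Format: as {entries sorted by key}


Answer: {difli=haha, pruwudro=-63612/5551, taku=149, vazuvu=gato, viplum=tidripre}

Derivation:
;; tally.prime(-31) -> -31
;; tally.prime(61) -> 61
;; tally.reciproc() -> 1/61
;; tally.dock(55/7) -> -3348/427
;; tally.times(19/13) -> -63612/5551
;; registry.setk(pruwudro, ANS) -> nil
;; registry.setk(difli, haha) -> nil
;; tally.tell() -> -63612/5551
;; tally.mirror() -> 63612/5551
;; registry.setk(taku, -805) -> 149
;; vault.inscribe(/stuvend/re/fe, hese) -> created
;; vault.erase(/pudu) -> ok
;; registry.labels() -> [difli, pruwudro, taku, vazuvu, viplum]
;; tally.split(-77/8) -> -508896/427427
;; tally.tell() -> -508896/427427
;; tally.prime(22/7) -> 22/7
;; vault.inscribe(/stuvend/re/fe, zurosmad) -> overwrote
;; vault.recite(/stuvend/re/fe) -> zurosmad


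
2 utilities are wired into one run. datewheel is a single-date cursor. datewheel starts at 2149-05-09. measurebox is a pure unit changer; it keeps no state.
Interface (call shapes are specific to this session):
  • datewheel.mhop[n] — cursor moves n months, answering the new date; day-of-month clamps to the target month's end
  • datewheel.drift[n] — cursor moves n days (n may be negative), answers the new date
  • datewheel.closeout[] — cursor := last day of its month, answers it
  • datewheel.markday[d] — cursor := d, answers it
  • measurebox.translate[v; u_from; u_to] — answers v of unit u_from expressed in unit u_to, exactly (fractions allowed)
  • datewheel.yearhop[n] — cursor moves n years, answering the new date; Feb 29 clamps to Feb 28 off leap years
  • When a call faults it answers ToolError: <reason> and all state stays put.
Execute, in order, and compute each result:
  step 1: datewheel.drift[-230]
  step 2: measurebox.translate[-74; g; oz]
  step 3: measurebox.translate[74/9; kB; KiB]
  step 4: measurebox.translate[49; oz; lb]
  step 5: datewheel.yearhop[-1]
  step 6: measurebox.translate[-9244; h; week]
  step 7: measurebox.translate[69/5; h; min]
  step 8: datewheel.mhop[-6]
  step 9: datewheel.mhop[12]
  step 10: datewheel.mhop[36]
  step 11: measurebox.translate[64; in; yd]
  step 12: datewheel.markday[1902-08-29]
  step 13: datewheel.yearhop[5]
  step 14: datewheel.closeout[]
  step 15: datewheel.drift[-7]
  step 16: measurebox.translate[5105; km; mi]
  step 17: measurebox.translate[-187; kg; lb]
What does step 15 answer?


Answer: 1907-08-24

Derivation:
>>> datewheel.drift n: -230
[out] 2148-09-21
>>> measurebox.translate v: -74 u_from: g u_to: oz
[out] -118400000/45359237
>>> measurebox.translate v: 74/9 u_from: kB u_to: KiB
[out] 4625/576
>>> measurebox.translate v: 49 u_from: oz u_to: lb
[out] 49/16
>>> datewheel.yearhop n: -1
[out] 2147-09-21
>>> measurebox.translate v: -9244 u_from: h u_to: week
[out] -2311/42
>>> measurebox.translate v: 69/5 u_from: h u_to: min
[out] 828
>>> datewheel.mhop n: -6
[out] 2147-03-21
>>> datewheel.mhop n: 12
[out] 2148-03-21
>>> datewheel.mhop n: 36
[out] 2151-03-21
>>> measurebox.translate v: 64 u_from: in u_to: yd
[out] 16/9
>>> datewheel.markday d: 1902-08-29
[out] 1902-08-29
>>> datewheel.yearhop n: 5
[out] 1907-08-29
>>> datewheel.closeout
[out] 1907-08-31
>>> datewheel.drift n: -7
[out] 1907-08-24
>>> measurebox.translate v: 5105 u_from: km u_to: mi
[out] 79765625/25146
>>> measurebox.translate v: -187 u_from: kg u_to: lb
[out] -1700000000/4123567


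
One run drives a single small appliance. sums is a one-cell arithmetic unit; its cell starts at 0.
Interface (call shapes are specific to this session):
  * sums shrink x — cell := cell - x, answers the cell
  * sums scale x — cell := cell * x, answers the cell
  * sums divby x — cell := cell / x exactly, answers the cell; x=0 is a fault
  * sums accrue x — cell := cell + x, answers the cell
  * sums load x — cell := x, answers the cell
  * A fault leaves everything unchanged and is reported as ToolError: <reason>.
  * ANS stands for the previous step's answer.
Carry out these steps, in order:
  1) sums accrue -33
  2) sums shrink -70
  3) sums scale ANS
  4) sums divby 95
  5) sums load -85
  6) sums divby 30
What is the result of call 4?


Answer: 1369/95

Derivation:
·→ sums accrue(x→-33)
·← -33
·→ sums shrink(x→-70)
·← 37
·→ sums scale(x→ANS)
·← 1369
·→ sums divby(x→95)
·← 1369/95
·→ sums load(x→-85)
·← -85
·→ sums divby(x→30)
·← -17/6


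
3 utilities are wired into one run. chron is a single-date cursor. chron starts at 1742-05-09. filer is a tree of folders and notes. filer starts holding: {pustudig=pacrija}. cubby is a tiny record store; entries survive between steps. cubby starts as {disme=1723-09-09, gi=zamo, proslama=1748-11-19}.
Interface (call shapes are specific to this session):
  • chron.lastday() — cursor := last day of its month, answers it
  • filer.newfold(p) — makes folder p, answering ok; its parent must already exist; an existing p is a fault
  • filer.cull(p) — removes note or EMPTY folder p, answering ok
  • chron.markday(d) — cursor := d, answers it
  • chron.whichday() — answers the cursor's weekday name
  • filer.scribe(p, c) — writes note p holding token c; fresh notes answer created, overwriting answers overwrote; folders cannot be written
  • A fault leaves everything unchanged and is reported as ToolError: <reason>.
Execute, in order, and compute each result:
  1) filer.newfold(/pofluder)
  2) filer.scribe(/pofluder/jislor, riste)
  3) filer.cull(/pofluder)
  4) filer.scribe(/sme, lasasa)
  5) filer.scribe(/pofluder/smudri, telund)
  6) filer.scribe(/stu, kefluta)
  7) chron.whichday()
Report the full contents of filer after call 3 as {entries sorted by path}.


Answer: {pofluder/, pofluder/jislor=riste, pustudig=pacrija}

Derivation:
Step: newfold[p='/pofluder']
Result: ok
Step: scribe[p='/pofluder/jislor'; c='riste']
Result: created
Step: cull[p='/pofluder']
Result: ToolError: not empty
Step: scribe[p='/sme'; c='lasasa']
Result: created
Step: scribe[p='/pofluder/smudri'; c='telund']
Result: created
Step: scribe[p='/stu'; c='kefluta']
Result: created
Step: whichday[]
Result: Wednesday


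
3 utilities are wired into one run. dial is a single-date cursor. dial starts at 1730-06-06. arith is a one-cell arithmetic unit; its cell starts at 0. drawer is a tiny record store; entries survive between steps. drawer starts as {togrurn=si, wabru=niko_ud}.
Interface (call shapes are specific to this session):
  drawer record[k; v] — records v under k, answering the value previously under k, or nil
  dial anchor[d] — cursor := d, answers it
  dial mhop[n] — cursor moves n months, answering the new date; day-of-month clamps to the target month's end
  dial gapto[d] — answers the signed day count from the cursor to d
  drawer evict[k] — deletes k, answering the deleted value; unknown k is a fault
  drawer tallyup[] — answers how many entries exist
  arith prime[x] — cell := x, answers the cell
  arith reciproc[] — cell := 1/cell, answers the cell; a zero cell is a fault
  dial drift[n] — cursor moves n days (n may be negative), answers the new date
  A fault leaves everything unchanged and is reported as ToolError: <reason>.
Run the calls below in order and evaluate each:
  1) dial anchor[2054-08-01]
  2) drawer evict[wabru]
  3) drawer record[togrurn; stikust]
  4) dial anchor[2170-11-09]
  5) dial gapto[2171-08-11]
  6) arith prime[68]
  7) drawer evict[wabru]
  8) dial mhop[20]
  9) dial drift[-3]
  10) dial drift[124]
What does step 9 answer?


Answer: 2172-07-06

Derivation:
# dial anchor(d=2054-08-01) -> 2054-08-01
# drawer evict(k=wabru) -> niko_ud
# drawer record(k=togrurn, v=stikust) -> si
# dial anchor(d=2170-11-09) -> 2170-11-09
# dial gapto(d=2171-08-11) -> 275
# arith prime(x=68) -> 68
# drawer evict(k=wabru) -> ToolError: no such key wabru
# dial mhop(n=20) -> 2172-07-09
# dial drift(n=-3) -> 2172-07-06
# dial drift(n=124) -> 2172-11-07


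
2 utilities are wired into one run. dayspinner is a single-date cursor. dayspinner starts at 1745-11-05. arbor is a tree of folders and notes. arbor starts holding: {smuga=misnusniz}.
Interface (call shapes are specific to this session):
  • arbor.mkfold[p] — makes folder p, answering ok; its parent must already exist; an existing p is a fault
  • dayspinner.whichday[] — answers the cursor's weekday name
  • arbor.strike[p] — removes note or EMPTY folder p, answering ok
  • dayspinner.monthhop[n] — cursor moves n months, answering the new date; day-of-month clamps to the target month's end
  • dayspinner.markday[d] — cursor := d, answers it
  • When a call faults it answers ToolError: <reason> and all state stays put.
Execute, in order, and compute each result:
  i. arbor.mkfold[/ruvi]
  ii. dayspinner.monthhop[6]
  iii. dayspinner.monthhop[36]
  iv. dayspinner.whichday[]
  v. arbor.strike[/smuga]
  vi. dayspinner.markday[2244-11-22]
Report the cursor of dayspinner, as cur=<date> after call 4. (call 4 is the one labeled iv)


Answer: cur=1749-05-05

Derivation:
·→ arbor.mkfold(/ruvi)
·← ok
·→ dayspinner.monthhop(6)
·← 1746-05-05
·→ dayspinner.monthhop(36)
·← 1749-05-05
·→ dayspinner.whichday()
·← Monday
·→ arbor.strike(/smuga)
·← ok
·→ dayspinner.markday(2244-11-22)
·← 2244-11-22
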